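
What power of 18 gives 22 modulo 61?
52

Baby-step giant-step with step n = ⌈√61⌉ = 8.
Baby steps 18^j mod 61 (j:value) for j=0..7: 0:1, 1:18, 2:19, 3:37, 4:56, 5:32, 6:27, 7:59.
Giant-step multiplier: 18^(-8) ≡ 18^(60-8) = 18^52 ≡ 22 (mod 61).
Giant steps γ_i = 22·22^i mod 61: γ_0=22, γ_1=57, γ_2=34, γ_3=16, γ_4=47, γ_5=58, γ_6=56 (in table at j=4).
x = i·n + j = 6·8 + 4 = 52.
Check: 18^52 ≡ 22 (mod 61).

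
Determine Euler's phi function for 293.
292

293 = 293
φ(n) = n × ∏(1 - 1/p) for each prime p dividing n
φ(293) = 293 × (1 - 1/293) = 292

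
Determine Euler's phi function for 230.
88

230 = 2 × 5 × 23
φ(n) = n × ∏(1 - 1/p) for each prime p dividing n
φ(230) = 230 × (1 - 1/2) × (1 - 1/5) × (1 - 1/23) = 88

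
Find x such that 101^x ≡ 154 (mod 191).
100

Baby-step giant-step with step n = ⌈√191⌉ = 14.
Baby steps 101^j mod 191 (j:value) for j=0..13: 0:1, 1:101, 2:78, 3:47, 4:163, 5:37, 6:108, 7:21, 8:20, 9:110, 10:32, 11:176, 12:13, 13:167.
Giant-step multiplier: 101^(-14) ≡ 101^(190-14) = 101^176 ≡ 68 (mod 191).
Giant steps γ_i = 154·68^i mod 191: γ_0=154, γ_1=158, γ_2=48, γ_3=17, γ_4=10, γ_5=107, γ_6=18, γ_7=78 (in table at j=2).
x = i·n + j = 7·14 + 2 = 100.
Check: 101^100 ≡ 154 (mod 191).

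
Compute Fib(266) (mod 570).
73

Matrix identity: Q^n = [[F_(n+1), F_n], [F_n, F_(n-1)]] with Q = [[1,1],[1,0]].
n = 266 = 100001010₂. Square-and-multiply, entries mod 570:
Q^1 = [[1,1],[1,0]]
Q^2 = (Q^1)² = [[2,1],[1,1]]
Q^4 = (Q^2)² = [[5,3],[3,2]]
Q^8 = (Q^4)² = [[34,21],[21,13]]
Q^16 = (Q^8)² = [[457,417],[417,40]]
Q^33 = (Q^16)²·Q = [[37,268],[268,339]]
Q^66 = (Q^33)² = [[233,448],[448,355]]
Q^133 = (Q^66)²·Q = [[287,203],[203,84]]
Q^266 = (Q^133)² = [[458,73],[73,385]]
F_266 mod 570 = Q^266[0][1] = 73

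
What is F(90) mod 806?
372

Matrix identity: Q^n = [[F_(n+1), F_n], [F_n, F_(n-1)]] with Q = [[1,1],[1,0]].
n = 90 = 1011010₂. Square-and-multiply, entries mod 806:
Q^1 = [[1,1],[1,0]]
Q^2 = (Q^1)² = [[2,1],[1,1]]
Q^5 = (Q^2)²·Q = [[8,5],[5,3]]
Q^11 = (Q^5)²·Q = [[144,89],[89,55]]
Q^22 = (Q^11)² = [[447,785],[785,468]]
Q^45 = (Q^22)²·Q = [[491,362],[362,129]]
Q^90 = (Q^45)² = [[559,372],[372,187]]
F_90 mod 806 = Q^90[0][1] = 372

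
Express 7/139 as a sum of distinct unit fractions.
1/20 + 1/2780

Greedy algorithm:
7/139: ceiling(139/7) = 20, use 1/20
1/2780: ceiling(2780/1) = 2780, use 1/2780
Result: 7/139 = 1/20 + 1/2780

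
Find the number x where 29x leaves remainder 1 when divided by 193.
20

gcd(29, 193) = 1, so the inverse exists.
Extended Euclidean algorithm on (193, 29):
193 = 6 × 29 + 19  ⟹  19 = (1)·193 + (-6)·29
29 = 1 × 19 + 10  ⟹  10 = (-1)·193 + (7)·29
19 = 1 × 10 + 9  ⟹  9 = (2)·193 + (-13)·29
10 = 1 × 9 + 1  ⟹  1 = (-3)·193 + (20)·29
So (20)·29 ≡ 1 (mod 193), i.e. 29^(-1) ≡ 20 (mod 193).
Check: 29 × 20 = 580 ≡ 1 (mod 193)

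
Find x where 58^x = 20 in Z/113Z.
31

Baby-step giant-step with step n = ⌈√113⌉ = 11.
Baby steps 58^j mod 113 (j:value) for j=0..10: 0:1, 1:58, 2:87, 3:74, 4:111, 5:110, 6:52, 7:78, 8:4, 9:6, 10:9.
Giant-step multiplier: 58^(-11) ≡ 58^(112-11) = 58^101 ≡ 21 (mod 113).
Giant steps γ_i = 20·21^i mod 113: γ_0=20, γ_1=81, γ_2=6 (in table at j=9).
x = i·n + j = 2·11 + 9 = 31.
Check: 58^31 ≡ 20 (mod 113).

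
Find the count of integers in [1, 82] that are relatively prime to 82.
40

82 = 2 × 41
φ(n) = n × ∏(1 - 1/p) for each prime p dividing n
φ(82) = 82 × (1 - 1/2) × (1 - 1/41) = 40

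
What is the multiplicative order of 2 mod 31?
5

31 is prime, so ord(2) divides φ(31) = 30.
Divisors of 30: 1, 2, 3, 5, 6, 10, 15, 30.
Repeated squaring: 2^1 ≡ 2, 2^2 ≡ 4, 2^4 ≡ 16, 2^8 ≡ 8, 2^16 ≡ 2 (mod 31).
Test 2^d mod 31 for each divisor d in increasing order:
2^1 ≡ 2
2^2 ≡ 4
2^3 = 2^2·2^1 ≡ 8
2^5 = 2^4·2^1 ≡ 1  ← first divisor giving 1
The order is 5.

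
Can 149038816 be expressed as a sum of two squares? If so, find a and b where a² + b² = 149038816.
Not possible

Factorization: 149038816 = 2^5 × 167^3
By Fermat: n is sum of two squares iff every prime p ≡ 3 (mod 4) appears to even power.
Prime(s) ≡ 3 (mod 4) with odd exponent: [(167, 3)]
Therefore 149038816 cannot be expressed as a² + b².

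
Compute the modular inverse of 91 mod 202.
111

gcd(91, 202) = 1, so the inverse exists.
Extended Euclidean algorithm on (202, 91):
202 = 2 × 91 + 20  ⟹  20 = (1)·202 + (-2)·91
91 = 4 × 20 + 11  ⟹  11 = (-4)·202 + (9)·91
20 = 1 × 11 + 9  ⟹  9 = (5)·202 + (-11)·91
11 = 1 × 9 + 2  ⟹  2 = (-9)·202 + (20)·91
9 = 4 × 2 + 1  ⟹  1 = (41)·202 + (-91)·91
So (-91)·91 ≡ 1 (mod 202), i.e. 91^(-1) ≡ -91 ≡ 111 (mod 202).
Check: 91 × 111 = 10101 ≡ 1 (mod 202)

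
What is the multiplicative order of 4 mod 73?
9

73 is prime, so ord(4) divides φ(73) = 72.
Divisors of 72: 1, 2, 3, 4, 6, 8, 9, 12, 18, 24, 36, 72.
Repeated squaring: 4^1 ≡ 4, 4^2 ≡ 16, 4^4 ≡ 37, 4^8 ≡ 55, 4^16 ≡ 32, 4^32 ≡ 2, 4^64 ≡ 4 (mod 73).
Test 4^d mod 73 for each divisor d in increasing order:
4^1 ≡ 4
4^2 ≡ 16
4^3 = 4^2·4^1 ≡ 64
4^4 ≡ 37
4^6 = 4^4·4^2 ≡ 8
4^8 ≡ 55
4^9 = 4^8·4^1 ≡ 1  ← first divisor giving 1
The order is 9.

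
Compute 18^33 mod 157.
32

Repeated squaring. Binary of 33 = 100001.
18^1 ≡ 18 (mod 157); 18^2 ≡ 10 (mod 157); 18^4 ≡ 100 (mod 157); 18^8 ≡ 109 (mod 157); 18^16 ≡ 106 (mod 157); 18^32 ≡ 89 (mod 157)
18^33 = 18^1 × 18^32 ≡ 32 (mod 157)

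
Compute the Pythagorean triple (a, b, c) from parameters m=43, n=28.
(1065, 2408, 2633)

Euclid's formula: a = m² - n², b = 2mn, c = m² + n²
m = 43, n = 28
a = 43² - 28² = 1849 - 784 = 1065
b = 2 × 43 × 28 = 2408
c = 43² + 28² = 1849 + 784 = 2633
Verification: 1065² + 2408² = 1134225 + 5798464 = 6932689 = 2633² ✓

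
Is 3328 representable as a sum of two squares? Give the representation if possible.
32² + 48² (a=32, b=48)

Factorization: 3328 = 2^8 × 13
By Fermat: n is sum of two squares iff every prime p ≡ 3 (mod 4) appears to even power.
All primes ≡ 3 (mod 4) appear to even power.
Search a = 0, 1, 2, … for 3328 - a² a perfect square: first hit at a = 32: 3328 - 1024 = 2304 = 48².
3328 = 32² + 48² = 1024 + 2304 ✓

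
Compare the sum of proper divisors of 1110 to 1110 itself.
abundant

Proper divisors of 1110: sum = 1 + 2 + 3 + 5 + 6 + 10 + 15 + 30 + 37 + 74 + 111 + 185 + 222 + 370 + 555 = 1626
Since 1626 > 1110, 1110 is abundant.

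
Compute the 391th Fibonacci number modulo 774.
769

Matrix identity: Q^n = [[F_(n+1), F_n], [F_n, F_(n-1)]] with Q = [[1,1],[1,0]].
n = 391 = 110000111₂. Square-and-multiply, entries mod 774:
Q^1 = [[1,1],[1,0]]
Q^3 = (Q^1)²·Q = [[3,2],[2,1]]
Q^6 = (Q^3)² = [[13,8],[8,5]]
Q^12 = (Q^6)² = [[233,144],[144,89]]
Q^24 = (Q^12)² = [[721,702],[702,19]]
Q^48 = (Q^24)² = [[253,126],[126,127]]
Q^97 = (Q^48)²·Q = [[55,163],[163,666]]
Q^195 = (Q^97)²·Q = [[57,182],[182,649]]
Q^391 = (Q^195)²·Q = [[3,769],[769,8]]
F_391 mod 774 = Q^391[0][1] = 769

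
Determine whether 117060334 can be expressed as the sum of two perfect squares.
Not possible

Factorization: 117060334 = 2 × 17 × 151^3
By Fermat: n is sum of two squares iff every prime p ≡ 3 (mod 4) appears to even power.
Prime(s) ≡ 3 (mod 4) with odd exponent: [(151, 3)]
Therefore 117060334 cannot be expressed as a² + b².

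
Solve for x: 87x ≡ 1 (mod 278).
147

gcd(87, 278) = 1, so the inverse exists.
Extended Euclidean algorithm on (278, 87):
278 = 3 × 87 + 17  ⟹  17 = (1)·278 + (-3)·87
87 = 5 × 17 + 2  ⟹  2 = (-5)·278 + (16)·87
17 = 8 × 2 + 1  ⟹  1 = (41)·278 + (-131)·87
So (-131)·87 ≡ 1 (mod 278), i.e. 87^(-1) ≡ -131 ≡ 147 (mod 278).
Check: 87 × 147 = 12789 ≡ 1 (mod 278)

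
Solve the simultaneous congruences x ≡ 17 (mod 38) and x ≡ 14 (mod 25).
739

Using Chinese Remainder Theorem:
M = 38 × 25 = 950
M1 = 25, M2 = 38
y1 = 25^(-1) mod 38 = 35
y2 = 38^(-1) mod 25 = 2
x = (17×25×35 + 14×38×2) mod 950 = 739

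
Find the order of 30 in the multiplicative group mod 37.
18

37 is prime, so ord(30) divides φ(37) = 36.
Divisors of 36: 1, 2, 3, 4, 6, 9, 12, 18, 36.
Repeated squaring: 30^1 ≡ 30, 30^2 ≡ 12, 30^4 ≡ 33, 30^8 ≡ 16, 30^16 ≡ 34, 30^32 ≡ 9 (mod 37).
Test 30^d mod 37 for each divisor d in increasing order:
30^1 ≡ 30
30^2 ≡ 12
30^3 = 30^2·30^1 ≡ 27
30^4 ≡ 33
30^6 = 30^4·30^2 ≡ 26
30^9 = 30^8·30^1 ≡ 36
30^12 = 30^8·30^4 ≡ 10
30^18 = 30^16·30^2 ≡ 1  ← first divisor giving 1
The order is 18.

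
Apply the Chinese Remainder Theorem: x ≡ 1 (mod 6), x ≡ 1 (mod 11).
1

Using Chinese Remainder Theorem:
M = 6 × 11 = 66
M1 = 11, M2 = 6
y1 = 11^(-1) mod 6 = 5
y2 = 6^(-1) mod 11 = 2
x = (1×11×5 + 1×6×2) mod 66 = 1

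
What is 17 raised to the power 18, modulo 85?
34

Repeated squaring. Binary of 18 = 10010.
17^1 ≡ 17 (mod 85); 17^2 ≡ 34 (mod 85); 17^4 ≡ 51 (mod 85); 17^8 ≡ 51 (mod 85); 17^16 ≡ 51 (mod 85)
17^18 = 17^2 × 17^16 ≡ 34 (mod 85)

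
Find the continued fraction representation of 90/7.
[12; 1, 6]

Euclidean algorithm steps:
90 = 12 × 7 + 6
7 = 1 × 6 + 1
6 = 6 × 1 + 0
Continued fraction: [12; 1, 6]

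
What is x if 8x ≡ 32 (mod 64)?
x ≡ 4 (mod 8)

gcd(8, 64) = 8, which divides 32, so solutions exist.
Divide through by 8: x ≡ 4 (mod 8).
The coefficient of x is now 1, so x ≡ 4 (mod 8).
Check: 8 × 4 = 32 ≡ 32 (mod 64).
x ≡ 4 (mod 8), giving 8 solutions mod 64.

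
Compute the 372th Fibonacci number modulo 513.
144

Matrix identity: Q^n = [[F_(n+1), F_n], [F_n, F_(n-1)]] with Q = [[1,1],[1,0]].
n = 372 = 101110100₂. Square-and-multiply, entries mod 513:
Q^1 = [[1,1],[1,0]]
Q^2 = (Q^1)² = [[2,1],[1,1]]
Q^5 = (Q^2)²·Q = [[8,5],[5,3]]
Q^11 = (Q^5)²·Q = [[144,89],[89,55]]
Q^23 = (Q^11)²·Q = [[198,442],[442,269]]
Q^46 = (Q^23)² = [[127,188],[188,452]]
Q^93 = (Q^46)²·Q = [[269,173],[173,96]]
Q^186 = (Q^93)² = [[203,46],[46,157]]
Q^372 = (Q^186)² = [[233,144],[144,89]]
F_372 mod 513 = Q^372[0][1] = 144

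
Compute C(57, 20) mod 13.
0

Using Lucas' theorem:
Write n=57 and k=20 in base 13:
n in base 13: [4, 5]
k in base 13: [1, 7]
C(57,20) mod 13 = ∏ C(n_i, k_i) mod 13
Digit binomials (mod 13): C(4,1) = 4; C(5,7) = 0 (k_i > n_i)
Product: 4 × 0 = 0 ≡ 0 (mod 13)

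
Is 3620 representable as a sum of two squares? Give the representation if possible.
16² + 58² (a=16, b=58)

Factorization: 3620 = 2^2 × 5 × 181
By Fermat: n is sum of two squares iff every prime p ≡ 3 (mod 4) appears to even power.
All primes ≡ 3 (mod 4) appear to even power.
Search a = 0, 1, 2, … for 3620 - a² a perfect square: first hit at a = 16: 3620 - 256 = 3364 = 58².
3620 = 16² + 58² = 256 + 3364 ✓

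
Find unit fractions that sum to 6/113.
1/19 + 1/2147

Greedy algorithm:
6/113: ceiling(113/6) = 19, use 1/19
1/2147: ceiling(2147/1) = 2147, use 1/2147
Result: 6/113 = 1/19 + 1/2147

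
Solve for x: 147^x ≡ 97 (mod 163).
98

Baby-step giant-step with step n = ⌈√163⌉ = 13.
Baby steps 147^j mod 163 (j:value) for j=0..12: 0:1, 1:147, 2:93, 3:142, 4:10, 5:3, 6:115, 7:116, 8:100, 9:30, 10:9, 11:19, 12:22.
Giant-step multiplier: 147^(-13) ≡ 147^(162-13) = 147^149 ≡ 94 (mod 163).
Giant steps γ_i = 97·94^i mod 163: γ_0=97, γ_1=153, γ_2=38, γ_3=149, γ_4=151, γ_5=13, γ_6=81, γ_7=116 (in table at j=7).
x = i·n + j = 7·13 + 7 = 98.
Check: 147^98 ≡ 97 (mod 163).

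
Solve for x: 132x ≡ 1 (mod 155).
128

gcd(132, 155) = 1, so the inverse exists.
Extended Euclidean algorithm on (155, 132):
155 = 1 × 132 + 23  ⟹  23 = (1)·155 + (-1)·132
132 = 5 × 23 + 17  ⟹  17 = (-5)·155 + (6)·132
23 = 1 × 17 + 6  ⟹  6 = (6)·155 + (-7)·132
17 = 2 × 6 + 5  ⟹  5 = (-17)·155 + (20)·132
6 = 1 × 5 + 1  ⟹  1 = (23)·155 + (-27)·132
So (-27)·132 ≡ 1 (mod 155), i.e. 132^(-1) ≡ -27 ≡ 128 (mod 155).
Check: 132 × 128 = 16896 ≡ 1 (mod 155)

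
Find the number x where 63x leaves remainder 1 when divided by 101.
93

gcd(63, 101) = 1, so the inverse exists.
Extended Euclidean algorithm on (101, 63):
101 = 1 × 63 + 38  ⟹  38 = (1)·101 + (-1)·63
63 = 1 × 38 + 25  ⟹  25 = (-1)·101 + (2)·63
38 = 1 × 25 + 13  ⟹  13 = (2)·101 + (-3)·63
25 = 1 × 13 + 12  ⟹  12 = (-3)·101 + (5)·63
13 = 1 × 12 + 1  ⟹  1 = (5)·101 + (-8)·63
So (-8)·63 ≡ 1 (mod 101), i.e. 63^(-1) ≡ -8 ≡ 93 (mod 101).
Check: 63 × 93 = 5859 ≡ 1 (mod 101)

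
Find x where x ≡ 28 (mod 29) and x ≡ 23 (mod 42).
695

Using Chinese Remainder Theorem:
M = 29 × 42 = 1218
M1 = 42, M2 = 29
y1 = 42^(-1) mod 29 = 9
y2 = 29^(-1) mod 42 = 29
x = (28×42×9 + 23×29×29) mod 1218 = 695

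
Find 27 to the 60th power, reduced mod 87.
45

Repeated squaring. Binary of 60 = 111100.
27^1 ≡ 27 (mod 87); 27^2 ≡ 33 (mod 87); 27^4 ≡ 45 (mod 87); 27^8 ≡ 24 (mod 87); 27^16 ≡ 54 (mod 87); 27^32 ≡ 45 (mod 87)
27^60 = 27^4 × 27^8 × 27^16 × 27^32 ≡ 45 (mod 87)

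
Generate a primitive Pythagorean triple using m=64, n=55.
(1071, 7040, 7121)

Euclid's formula: a = m² - n², b = 2mn, c = m² + n²
m = 64, n = 55
a = 64² - 55² = 4096 - 3025 = 1071
b = 2 × 64 × 55 = 7040
c = 64² + 55² = 4096 + 3025 = 7121
Verification: 1071² + 7040² = 1147041 + 49561600 = 50708641 = 7121² ✓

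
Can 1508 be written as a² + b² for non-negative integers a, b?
8² + 38² (a=8, b=38)

Factorization: 1508 = 2^2 × 13 × 29
By Fermat: n is sum of two squares iff every prime p ≡ 3 (mod 4) appears to even power.
All primes ≡ 3 (mod 4) appear to even power.
Search a = 0, 1, 2, … for 1508 - a² a perfect square: first hit at a = 8: 1508 - 64 = 1444 = 38².
1508 = 8² + 38² = 64 + 1444 ✓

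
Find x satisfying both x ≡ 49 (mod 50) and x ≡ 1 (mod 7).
99

Using Chinese Remainder Theorem:
M = 50 × 7 = 350
M1 = 7, M2 = 50
y1 = 7^(-1) mod 50 = 43
y2 = 50^(-1) mod 7 = 1
x = (49×7×43 + 1×50×1) mod 350 = 99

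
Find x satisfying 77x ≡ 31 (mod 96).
x ≡ 59 (mod 96)

gcd(77, 96) = 1, which divides 31, so solutions exist.
Find 77^(-1) mod 96 by the extended Euclidean algorithm:
96 = 1 × 77 + 19  ⟹  19 = (1)·96 + (-1)·77
77 = 4 × 19 + 1  ⟹  1 = (-4)·96 + (5)·77
So (5)·77 ≡ 1 (mod 96), i.e. 77^(-1) ≡ 5 (mod 96).
x ≡ 5 × 31 = 155 ≡ 59 (mod 96).
Check: 77 × 59 = 4543 ≡ 31 (mod 96).
Unique solution: x ≡ 59 (mod 96)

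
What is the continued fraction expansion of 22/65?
[0; 2, 1, 21]

Euclidean algorithm steps:
22 = 0 × 65 + 22
65 = 2 × 22 + 21
22 = 1 × 21 + 1
21 = 21 × 1 + 0
Continued fraction: [0; 2, 1, 21]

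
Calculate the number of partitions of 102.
241265379

p(n) counts ways to write n as a sum of positive integers (order ignored).
Euler's pentagonal recurrence: p(k) = p(k-1) + p(k-2) - p(k-5) - p(k-7) + p(k-12) + p(k-15) - ... (offsets j(3j∓1)/2, signs ++--, p(0)=1, p(<0)=0).
DP table for k = 0..101: p(0)=1, p(1)=1, p(2)=2, p(3)=3, p(4)=5, p(5)=7, p(6)=11, p(7)=15, p(8)=22, p(9)=30, p(10)=42, p(11)=56, p(12)=77, p(13)=101, p(14)=135, p(15)=176, p(16)=231, p(17)=297, p(18)=385, p(19)=490, p(20)=627, p(21)=792, p(22)=1002, p(23)=1255, p(24)=1575, p(25)=1958, p(26)=2436, p(27)=3010, p(28)=3718, p(29)=4565, p(30)=5604, p(31)=6842, p(32)=8349, p(33)=10143, p(34)=12310, p(35)=14883, p(36)=17977, p(37)=21637, p(38)=26015, p(39)=31185, p(40)=37338, p(41)=44583, p(42)=53174, p(43)=63261, p(44)=75175, p(45)=89134, p(46)=105558, p(47)=124754, p(48)=147273, p(49)=173525, p(50)=204226, p(51)=239943, p(52)=281589, p(53)=329931, p(54)=386155, p(55)=451276, p(56)=526823, p(57)=614154, p(58)=715220, p(59)=831820, p(60)=966467, p(61)=1121505, p(62)=1300156, p(63)=1505499, p(64)=1741630, p(65)=2012558, p(66)=2323520, p(67)=2679689, p(68)=3087735, p(69)=3554345, p(70)=4087968, p(71)=4697205, p(72)=5392783, p(73)=6185689, p(74)=7089500, p(75)=8118264, p(76)=9289091, p(77)=10619863, p(78)=12132164, p(79)=13848650, p(80)=15796476, p(81)=18004327, p(82)=20506255, p(83)=23338469, p(84)=26543660, p(85)=30167357, p(86)=34262962, p(87)=38887673, p(88)=44108109, p(89)=49995925, p(90)=56634173, p(91)=64112359, p(92)=72533807, p(93)=82010177, p(94)=92669720, p(95)=104651419, p(96)=118114304, p(97)=133230930, p(98)=150198136, p(99)=169229875, p(100)=190569292, p(101)=214481126.
Final step: p(102) = p(101) + p(100) - p(97) - p(95) + p(90) + p(87) - p(80) - p(76) + p(67) + p(62) - p(51) - p(45) + p(32) + p(25) - p(10) - p(2)
= 214481126 + 190569292 - 133230930 - 104651419 + 56634173 + 38887673 - 15796476 - 9289091 + 2679689 + 1300156 - 239943 - 89134 + 8349 + 1958 - 42 - 2
= 241265379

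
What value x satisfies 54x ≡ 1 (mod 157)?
32

gcd(54, 157) = 1, so the inverse exists.
Extended Euclidean algorithm on (157, 54):
157 = 2 × 54 + 49  ⟹  49 = (1)·157 + (-2)·54
54 = 1 × 49 + 5  ⟹  5 = (-1)·157 + (3)·54
49 = 9 × 5 + 4  ⟹  4 = (10)·157 + (-29)·54
5 = 1 × 4 + 1  ⟹  1 = (-11)·157 + (32)·54
So (32)·54 ≡ 1 (mod 157), i.e. 54^(-1) ≡ 32 (mod 157).
Check: 54 × 32 = 1728 ≡ 1 (mod 157)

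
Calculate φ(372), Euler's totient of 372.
120

372 = 2^2 × 3 × 31
φ(n) = n × ∏(1 - 1/p) for each prime p dividing n
φ(372) = 372 × (1 - 1/2) × (1 - 1/3) × (1 - 1/31) = 120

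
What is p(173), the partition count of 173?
362326859895

p(n) counts ways to write n as a sum of positive integers (order ignored).
Euler's pentagonal recurrence: p(k) = p(k-1) + p(k-2) - p(k-5) - p(k-7) + p(k-12) + p(k-15) - ... (offsets j(3j∓1)/2, signs ++--, p(0)=1, p(<0)=0).
DP table for k = 0..172: p(0)=1, p(1)=1, p(2)=2, p(3)=3, p(4)=5, p(5)=7, p(6)=11, p(7)=15, p(8)=22, p(9)=30, p(10)=42, p(11)=56, p(12)=77, p(13)=101, p(14)=135, p(15)=176, p(16)=231, p(17)=297, p(18)=385, p(19)=490, p(20)=627, p(21)=792, p(22)=1002, p(23)=1255, p(24)=1575, p(25)=1958, p(26)=2436, p(27)=3010, p(28)=3718, p(29)=4565, p(30)=5604, p(31)=6842, p(32)=8349, p(33)=10143, p(34)=12310, p(35)=14883, p(36)=17977, p(37)=21637, p(38)=26015, p(39)=31185, p(40)=37338, p(41)=44583, p(42)=53174, p(43)=63261, p(44)=75175, p(45)=89134, p(46)=105558, p(47)=124754, p(48)=147273, p(49)=173525, p(50)=204226, p(51)=239943, p(52)=281589, p(53)=329931, p(54)=386155, p(55)=451276, p(56)=526823, p(57)=614154, p(58)=715220, p(59)=831820, p(60)=966467, p(61)=1121505, p(62)=1300156, p(63)=1505499, p(64)=1741630, p(65)=2012558, p(66)=2323520, p(67)=2679689, p(68)=3087735, p(69)=3554345, p(70)=4087968, p(71)=4697205, p(72)=5392783, p(73)=6185689, p(74)=7089500, p(75)=8118264, p(76)=9289091, p(77)=10619863, p(78)=12132164, p(79)=13848650, p(80)=15796476, p(81)=18004327, p(82)=20506255, p(83)=23338469, p(84)=26543660, p(85)=30167357, p(86)=34262962, p(87)=38887673, p(88)=44108109, p(89)=49995925, p(90)=56634173, p(91)=64112359, p(92)=72533807, p(93)=82010177, p(94)=92669720, p(95)=104651419, p(96)=118114304, p(97)=133230930, p(98)=150198136, p(99)=169229875, p(100)=190569292, p(101)=214481126, p(102)=241265379, p(103)=271248950, p(104)=304801365, p(105)=342325709, p(106)=384276336, p(107)=431149389, p(108)=483502844, p(109)=541946240, p(110)=607163746, p(111)=679903203, p(112)=761002156, p(113)=851376628, p(114)=952050665, p(115)=1064144451, p(116)=1188908248, p(117)=1327710076, p(118)=1482074143, p(119)=1653668665, p(120)=1844349560, p(121)=2056148051, p(122)=2291320912, p(123)=2552338241, p(124)=2841940500, p(125)=3163127352, p(126)=3519222692, p(127)=3913864295, p(128)=4351078600, p(129)=4835271870, p(130)=5371315400, p(131)=5964539504, p(132)=6620830889, p(133)=7346629512, p(134)=8149040695, p(135)=9035836076, p(136)=10015581680, p(137)=11097645016, p(138)=12292341831, p(139)=13610949895, p(140)=15065878135, p(141)=16670689208, p(142)=18440293320, p(143)=20390982757, p(144)=22540654445, p(145)=24908858009, p(146)=27517052599, p(147)=30388671978, p(148)=33549419497, p(149)=37027355200, p(150)=40853235313, p(151)=45060624582, p(152)=49686288421, p(153)=54770336324, p(154)=60356673280, p(155)=66493182097, p(156)=73232243759, p(157)=80630964769, p(158)=88751778802, p(159)=97662728555, p(160)=107438159466, p(161)=118159068427, p(162)=129913904637, p(163)=142798995930, p(164)=156919475295, p(165)=172389800255, p(166)=189334822579, p(167)=207890420102, p(168)=228204732751, p(169)=250438925115, p(170)=274768617130, p(171)=301384802048, p(172)=330495499613.
Final step: p(173) = p(172) + p(171) - p(168) - p(166) + p(161) + p(158) - p(151) - p(147) + p(138) + p(133) - p(122) - p(116) + p(103) + p(96) - p(81) - p(73) + p(56) + p(47) - p(28) - p(18)
= 330495499613 + 301384802048 - 228204732751 - 189334822579 + 118159068427 + 88751778802 - 45060624582 - 30388671978 + 12292341831 + 7346629512 - 2291320912 - 1188908248 + 271248950 + 118114304 - 18004327 - 6185689 + 526823 + 124754 - 3718 - 385
= 362326859895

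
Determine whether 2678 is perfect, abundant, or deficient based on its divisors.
deficient

Proper divisors of 2678: sum = 1 + 2 + 13 + 26 + 103 + 206 + 1339 = 1690
Since 1690 < 2678, 2678 is deficient.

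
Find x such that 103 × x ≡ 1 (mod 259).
171

gcd(103, 259) = 1, so the inverse exists.
Extended Euclidean algorithm on (259, 103):
259 = 2 × 103 + 53  ⟹  53 = (1)·259 + (-2)·103
103 = 1 × 53 + 50  ⟹  50 = (-1)·259 + (3)·103
53 = 1 × 50 + 3  ⟹  3 = (2)·259 + (-5)·103
50 = 16 × 3 + 2  ⟹  2 = (-33)·259 + (83)·103
3 = 1 × 2 + 1  ⟹  1 = (35)·259 + (-88)·103
So (-88)·103 ≡ 1 (mod 259), i.e. 103^(-1) ≡ -88 ≡ 171 (mod 259).
Check: 103 × 171 = 17613 ≡ 1 (mod 259)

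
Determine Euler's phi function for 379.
378

379 = 379
φ(n) = n × ∏(1 - 1/p) for each prime p dividing n
φ(379) = 379 × (1 - 1/379) = 378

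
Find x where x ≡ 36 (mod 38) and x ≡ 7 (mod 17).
568

Using Chinese Remainder Theorem:
M = 38 × 17 = 646
M1 = 17, M2 = 38
y1 = 17^(-1) mod 38 = 9
y2 = 38^(-1) mod 17 = 13
x = (36×17×9 + 7×38×13) mod 646 = 568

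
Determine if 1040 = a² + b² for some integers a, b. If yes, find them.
4² + 32² (a=4, b=32)

Factorization: 1040 = 2^4 × 5 × 13
By Fermat: n is sum of two squares iff every prime p ≡ 3 (mod 4) appears to even power.
All primes ≡ 3 (mod 4) appear to even power.
Search a = 0, 1, 2, … for 1040 - a² a perfect square: first hit at a = 4: 1040 - 16 = 1024 = 32².
1040 = 4² + 32² = 16 + 1024 ✓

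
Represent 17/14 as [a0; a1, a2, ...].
[1; 4, 1, 2]

Euclidean algorithm steps:
17 = 1 × 14 + 3
14 = 4 × 3 + 2
3 = 1 × 2 + 1
2 = 2 × 1 + 0
Continued fraction: [1; 4, 1, 2]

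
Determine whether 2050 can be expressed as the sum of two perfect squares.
5² + 45² (a=5, b=45)

Factorization: 2050 = 2 × 5^2 × 41
By Fermat: n is sum of two squares iff every prime p ≡ 3 (mod 4) appears to even power.
All primes ≡ 3 (mod 4) appear to even power.
Search a = 0, 1, 2, … for 2050 - a² a perfect square: first hit at a = 5: 2050 - 25 = 2025 = 45².
2050 = 5² + 45² = 25 + 2025 ✓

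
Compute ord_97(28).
32

97 is prime, so ord(28) divides φ(97) = 96.
Divisors of 96: 1, 2, 3, 4, 6, 8, 12, 16, 24, 32, 48, 96.
Repeated squaring: 28^1 ≡ 28, 28^2 ≡ 8, 28^4 ≡ 64, 28^8 ≡ 22, 28^16 ≡ 96, 28^32 ≡ 1, 28^64 ≡ 1 (mod 97).
Test 28^d mod 97 for each divisor d in increasing order:
28^1 ≡ 28
28^2 ≡ 8
28^3 = 28^2·28^1 ≡ 30
28^4 ≡ 64
28^6 = 28^4·28^2 ≡ 27
28^8 ≡ 22
28^12 = 28^8·28^4 ≡ 50
28^16 ≡ 96
28^24 = 28^16·28^8 ≡ 75
28^32 ≡ 1  ← first divisor giving 1
The order is 32.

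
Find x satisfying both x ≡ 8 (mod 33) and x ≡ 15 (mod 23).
107

Using Chinese Remainder Theorem:
M = 33 × 23 = 759
M1 = 23, M2 = 33
y1 = 23^(-1) mod 33 = 23
y2 = 33^(-1) mod 23 = 7
x = (8×23×23 + 15×33×7) mod 759 = 107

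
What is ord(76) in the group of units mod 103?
17

103 is prime, so ord(76) divides φ(103) = 102.
Divisors of 102: 1, 2, 3, 6, 17, 34, 51, 102.
Repeated squaring: 76^1 ≡ 76, 76^2 ≡ 8, 76^4 ≡ 64, 76^8 ≡ 79, 76^16 ≡ 61, 76^32 ≡ 13, 76^64 ≡ 66 (mod 103).
Test 76^d mod 103 for each divisor d in increasing order:
76^1 ≡ 76
76^2 ≡ 8
76^3 = 76^2·76^1 ≡ 93
76^6 = 76^4·76^2 ≡ 100
76^17 = 76^16·76^1 ≡ 1  ← first divisor giving 1
The order is 17.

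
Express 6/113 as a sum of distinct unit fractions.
1/19 + 1/2147

Greedy algorithm:
6/113: ceiling(113/6) = 19, use 1/19
1/2147: ceiling(2147/1) = 2147, use 1/2147
Result: 6/113 = 1/19 + 1/2147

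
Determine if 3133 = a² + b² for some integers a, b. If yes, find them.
18² + 53² (a=18, b=53)

Factorization: 3133 = 13 × 241
By Fermat: n is sum of two squares iff every prime p ≡ 3 (mod 4) appears to even power.
All primes ≡ 3 (mod 4) appear to even power.
Search a = 0, 1, 2, … for 3133 - a² a perfect square: first hit at a = 18: 3133 - 324 = 2809 = 53².
3133 = 18² + 53² = 324 + 2809 ✓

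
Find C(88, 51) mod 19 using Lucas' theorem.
0

Using Lucas' theorem:
Write n=88 and k=51 in base 19:
n in base 19: [4, 12]
k in base 19: [2, 13]
C(88,51) mod 19 = ∏ C(n_i, k_i) mod 19
Digit binomials (mod 19): C(4,2) = 6; C(12,13) = 0 (k_i > n_i)
Product: 6 × 0 = 0 ≡ 0 (mod 19)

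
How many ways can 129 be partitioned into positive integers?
4835271870

p(n) counts ways to write n as a sum of positive integers (order ignored).
Euler's pentagonal recurrence: p(k) = p(k-1) + p(k-2) - p(k-5) - p(k-7) + p(k-12) + p(k-15) - ... (offsets j(3j∓1)/2, signs ++--, p(0)=1, p(<0)=0).
DP table for k = 0..128: p(0)=1, p(1)=1, p(2)=2, p(3)=3, p(4)=5, p(5)=7, p(6)=11, p(7)=15, p(8)=22, p(9)=30, p(10)=42, p(11)=56, p(12)=77, p(13)=101, p(14)=135, p(15)=176, p(16)=231, p(17)=297, p(18)=385, p(19)=490, p(20)=627, p(21)=792, p(22)=1002, p(23)=1255, p(24)=1575, p(25)=1958, p(26)=2436, p(27)=3010, p(28)=3718, p(29)=4565, p(30)=5604, p(31)=6842, p(32)=8349, p(33)=10143, p(34)=12310, p(35)=14883, p(36)=17977, p(37)=21637, p(38)=26015, p(39)=31185, p(40)=37338, p(41)=44583, p(42)=53174, p(43)=63261, p(44)=75175, p(45)=89134, p(46)=105558, p(47)=124754, p(48)=147273, p(49)=173525, p(50)=204226, p(51)=239943, p(52)=281589, p(53)=329931, p(54)=386155, p(55)=451276, p(56)=526823, p(57)=614154, p(58)=715220, p(59)=831820, p(60)=966467, p(61)=1121505, p(62)=1300156, p(63)=1505499, p(64)=1741630, p(65)=2012558, p(66)=2323520, p(67)=2679689, p(68)=3087735, p(69)=3554345, p(70)=4087968, p(71)=4697205, p(72)=5392783, p(73)=6185689, p(74)=7089500, p(75)=8118264, p(76)=9289091, p(77)=10619863, p(78)=12132164, p(79)=13848650, p(80)=15796476, p(81)=18004327, p(82)=20506255, p(83)=23338469, p(84)=26543660, p(85)=30167357, p(86)=34262962, p(87)=38887673, p(88)=44108109, p(89)=49995925, p(90)=56634173, p(91)=64112359, p(92)=72533807, p(93)=82010177, p(94)=92669720, p(95)=104651419, p(96)=118114304, p(97)=133230930, p(98)=150198136, p(99)=169229875, p(100)=190569292, p(101)=214481126, p(102)=241265379, p(103)=271248950, p(104)=304801365, p(105)=342325709, p(106)=384276336, p(107)=431149389, p(108)=483502844, p(109)=541946240, p(110)=607163746, p(111)=679903203, p(112)=761002156, p(113)=851376628, p(114)=952050665, p(115)=1064144451, p(116)=1188908248, p(117)=1327710076, p(118)=1482074143, p(119)=1653668665, p(120)=1844349560, p(121)=2056148051, p(122)=2291320912, p(123)=2552338241, p(124)=2841940500, p(125)=3163127352, p(126)=3519222692, p(127)=3913864295, p(128)=4351078600.
Final step: p(129) = p(128) + p(127) - p(124) - p(122) + p(117) + p(114) - p(107) - p(103) + p(94) + p(89) - p(78) - p(72) + p(59) + p(52) - p(37) - p(29) + p(12) + p(3)
= 4351078600 + 3913864295 - 2841940500 - 2291320912 + 1327710076 + 952050665 - 431149389 - 271248950 + 92669720 + 49995925 - 12132164 - 5392783 + 831820 + 281589 - 21637 - 4565 + 77 + 3
= 4835271870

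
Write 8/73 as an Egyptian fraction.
1/10 + 1/105 + 1/15330

Greedy algorithm:
8/73: ceiling(73/8) = 10, use 1/10
7/730: ceiling(730/7) = 105, use 1/105
1/15330: ceiling(15330/1) = 15330, use 1/15330
Result: 8/73 = 1/10 + 1/105 + 1/15330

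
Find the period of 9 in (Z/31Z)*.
15

31 is prime, so ord(9) divides φ(31) = 30.
Divisors of 30: 1, 2, 3, 5, 6, 10, 15, 30.
Repeated squaring: 9^1 ≡ 9, 9^2 ≡ 19, 9^4 ≡ 20, 9^8 ≡ 28, 9^16 ≡ 9 (mod 31).
Test 9^d mod 31 for each divisor d in increasing order:
9^1 ≡ 9
9^2 ≡ 19
9^3 = 9^2·9^1 ≡ 16
9^5 = 9^4·9^1 ≡ 25
9^6 = 9^4·9^2 ≡ 8
9^10 = 9^8·9^2 ≡ 5
9^15 = 9^8·9^4·9^2·9^1 ≡ 1  ← first divisor giving 1
The order is 15.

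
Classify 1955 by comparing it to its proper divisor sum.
deficient

Proper divisors of 1955: sum = 1 + 5 + 17 + 23 + 85 + 115 + 391 = 637
Since 637 < 1955, 1955 is deficient.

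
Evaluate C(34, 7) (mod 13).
8

Using Lucas' theorem:
Write n=34 and k=7 in base 13:
n in base 13: [2, 8]
k in base 13: [0, 7]
C(34,7) mod 13 = ∏ C(n_i, k_i) mod 13
Digit binomials (mod 13): C(2,0) = 1; C(8,7) = 8
Product: 1 × 8 = 8 ≡ 8 (mod 13)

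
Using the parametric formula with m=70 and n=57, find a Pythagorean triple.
(1651, 7980, 8149)

Euclid's formula: a = m² - n², b = 2mn, c = m² + n²
m = 70, n = 57
a = 70² - 57² = 4900 - 3249 = 1651
b = 2 × 70 × 57 = 7980
c = 70² + 57² = 4900 + 3249 = 8149
Verification: 1651² + 7980² = 2725801 + 63680400 = 66406201 = 8149² ✓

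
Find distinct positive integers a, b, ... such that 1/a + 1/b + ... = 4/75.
1/19 + 1/1425

Greedy algorithm:
4/75: ceiling(75/4) = 19, use 1/19
1/1425: ceiling(1425/1) = 1425, use 1/1425
Result: 4/75 = 1/19 + 1/1425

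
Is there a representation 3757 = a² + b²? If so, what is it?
6² + 61² (a=6, b=61)

Factorization: 3757 = 13 × 17^2
By Fermat: n is sum of two squares iff every prime p ≡ 3 (mod 4) appears to even power.
All primes ≡ 3 (mod 4) appear to even power.
Search a = 0, 1, 2, … for 3757 - a² a perfect square: first hit at a = 6: 3757 - 36 = 3721 = 61².
3757 = 6² + 61² = 36 + 3721 ✓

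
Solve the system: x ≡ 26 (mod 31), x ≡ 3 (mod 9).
57

Using Chinese Remainder Theorem:
M = 31 × 9 = 279
M1 = 9, M2 = 31
y1 = 9^(-1) mod 31 = 7
y2 = 31^(-1) mod 9 = 7
x = (26×9×7 + 3×31×7) mod 279 = 57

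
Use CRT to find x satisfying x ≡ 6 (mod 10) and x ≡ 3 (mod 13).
16

Using Chinese Remainder Theorem:
M = 10 × 13 = 130
M1 = 13, M2 = 10
y1 = 13^(-1) mod 10 = 7
y2 = 10^(-1) mod 13 = 4
x = (6×13×7 + 3×10×4) mod 130 = 16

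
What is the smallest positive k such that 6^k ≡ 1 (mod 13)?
12

13 is prime, so ord(6) divides φ(13) = 12.
Divisors of 12: 1, 2, 3, 4, 6, 12.
Repeated squaring: 6^1 ≡ 6, 6^2 ≡ 10, 6^4 ≡ 9, 6^8 ≡ 3 (mod 13).
Test 6^d mod 13 for each divisor d in increasing order:
6^1 ≡ 6
6^2 ≡ 10
6^3 = 6^2·6^1 ≡ 8
6^4 ≡ 9
6^6 = 6^4·6^2 ≡ 12
6^12 = 6^8·6^4 ≡ 1  ← first divisor giving 1
The order is 12.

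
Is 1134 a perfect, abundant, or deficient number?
abundant

Proper divisors of 1134: sum = 1 + 2 + 3 + 6 + 7 + 9 + 14 + 18 + ... + 162 + 189 + 378 + 567 (19 divisors) = 1770
Since 1770 > 1134, 1134 is abundant.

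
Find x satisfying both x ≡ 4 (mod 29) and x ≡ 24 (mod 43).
497

Using Chinese Remainder Theorem:
M = 29 × 43 = 1247
M1 = 43, M2 = 29
y1 = 43^(-1) mod 29 = 27
y2 = 29^(-1) mod 43 = 3
x = (4×43×27 + 24×29×3) mod 1247 = 497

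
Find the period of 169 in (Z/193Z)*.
32

193 is prime, so ord(169) divides φ(193) = 192.
Divisors of 192: 1, 2, 3, 4, 6, 8, 12, 16, 24, 32, 48, 64, 96, 192.
Repeated squaring: 169^1 ≡ 169, 169^2 ≡ 190, 169^4 ≡ 9, 169^8 ≡ 81, 169^16 ≡ 192, 169^32 ≡ 1, 169^64 ≡ 1, 169^128 ≡ 1 (mod 193).
Test 169^d mod 193 for each divisor d in increasing order:
169^1 ≡ 169
169^2 ≡ 190
169^3 = 169^2·169^1 ≡ 72
169^4 ≡ 9
169^6 = 169^4·169^2 ≡ 166
169^8 ≡ 81
169^12 = 169^8·169^4 ≡ 150
169^16 ≡ 192
169^24 = 169^16·169^8 ≡ 112
169^32 ≡ 1  ← first divisor giving 1
The order is 32.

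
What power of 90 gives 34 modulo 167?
41

Baby-step giant-step with step n = ⌈√167⌉ = 13.
Baby steps 90^j mod 167 (j:value) for j=0..12: 0:1, 1:90, 2:84, 3:45, 4:42, 5:106, 6:21, 7:53, 8:94, 9:110, 10:47, 11:55, 12:107.
Giant-step multiplier: 90^(-13) ≡ 90^(166-13) = 90^153 ≡ 164 (mod 167).
Giant steps γ_i = 34·164^i mod 167: γ_0=34, γ_1=65, γ_2=139, γ_3=84 (in table at j=2).
x = i·n + j = 3·13 + 2 = 41.
Check: 90^41 ≡ 34 (mod 167).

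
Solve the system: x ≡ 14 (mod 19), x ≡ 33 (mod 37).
33

Using Chinese Remainder Theorem:
M = 19 × 37 = 703
M1 = 37, M2 = 19
y1 = 37^(-1) mod 19 = 18
y2 = 19^(-1) mod 37 = 2
x = (14×37×18 + 33×19×2) mod 703 = 33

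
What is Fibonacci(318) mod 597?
254

Matrix identity: Q^n = [[F_(n+1), F_n], [F_n, F_(n-1)]] with Q = [[1,1],[1,0]].
n = 318 = 100111110₂. Square-and-multiply, entries mod 597:
Q^1 = [[1,1],[1,0]]
Q^2 = (Q^1)² = [[2,1],[1,1]]
Q^4 = (Q^2)² = [[5,3],[3,2]]
Q^9 = (Q^4)²·Q = [[55,34],[34,21]]
Q^19 = (Q^9)²·Q = [[198,2],[2,196]]
Q^39 = (Q^19)²·Q = [[594,403],[403,191]]
Q^79 = (Q^39)²·Q = [[576,34],[34,542]]
Q^159 = (Q^79)²·Q = [[207,403],[403,401]]
Q^318 = (Q^159)² = [[487,254],[254,233]]
F_318 mod 597 = Q^318[0][1] = 254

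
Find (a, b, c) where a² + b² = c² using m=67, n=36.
(3193, 4824, 5785)

Euclid's formula: a = m² - n², b = 2mn, c = m² + n²
m = 67, n = 36
a = 67² - 36² = 4489 - 1296 = 3193
b = 2 × 67 × 36 = 4824
c = 67² + 36² = 4489 + 1296 = 5785
Verification: 3193² + 4824² = 10195249 + 23270976 = 33466225 = 5785² ✓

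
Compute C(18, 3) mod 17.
0

Using Lucas' theorem:
Write n=18 and k=3 in base 17:
n in base 17: [1, 1]
k in base 17: [0, 3]
C(18,3) mod 17 = ∏ C(n_i, k_i) mod 17
Digit binomials (mod 17): C(1,0) = 1; C(1,3) = 0 (k_i > n_i)
Product: 1 × 0 = 0 ≡ 0 (mod 17)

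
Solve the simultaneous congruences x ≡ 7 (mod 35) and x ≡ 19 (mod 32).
147

Using Chinese Remainder Theorem:
M = 35 × 32 = 1120
M1 = 32, M2 = 35
y1 = 32^(-1) mod 35 = 23
y2 = 35^(-1) mod 32 = 11
x = (7×32×23 + 19×35×11) mod 1120 = 147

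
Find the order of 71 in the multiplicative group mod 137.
136

137 is prime, so ord(71) divides φ(137) = 136.
Divisors of 136: 1, 2, 4, 8, 17, 34, 68, 136.
Repeated squaring: 71^1 ≡ 71, 71^2 ≡ 109, 71^4 ≡ 99, 71^8 ≡ 74, 71^16 ≡ 133, 71^32 ≡ 16, 71^64 ≡ 119, 71^128 ≡ 50 (mod 137).
Test 71^d mod 137 for each divisor d in increasing order:
71^1 ≡ 71
71^2 ≡ 109
71^4 ≡ 99
71^8 ≡ 74
71^17 = 71^16·71^1 ≡ 127
71^34 = 71^32·71^2 ≡ 100
71^68 = 71^64·71^4 ≡ 136
71^136 = 71^128·71^8 ≡ 1  ← first divisor giving 1
The order is 136.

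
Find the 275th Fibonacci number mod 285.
5

Matrix identity: Q^n = [[F_(n+1), F_n], [F_n, F_(n-1)]] with Q = [[1,1],[1,0]].
n = 275 = 100010011₂. Square-and-multiply, entries mod 285:
Q^1 = [[1,1],[1,0]]
Q^2 = (Q^1)² = [[2,1],[1,1]]
Q^4 = (Q^2)² = [[5,3],[3,2]]
Q^8 = (Q^4)² = [[34,21],[21,13]]
Q^17 = (Q^8)²·Q = [[19,172],[172,132]]
Q^34 = (Q^17)² = [[20,37],[37,268]]
Q^68 = (Q^34)² = [[59,111],[111,233]]
Q^137 = (Q^68)²·Q = [[49,127],[127,207]]
Q^275 = (Q^137)²·Q = [[27,5],[5,22]]
F_275 mod 285 = Q^275[0][1] = 5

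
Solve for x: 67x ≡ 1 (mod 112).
107

gcd(67, 112) = 1, so the inverse exists.
Extended Euclidean algorithm on (112, 67):
112 = 1 × 67 + 45  ⟹  45 = (1)·112 + (-1)·67
67 = 1 × 45 + 22  ⟹  22 = (-1)·112 + (2)·67
45 = 2 × 22 + 1  ⟹  1 = (3)·112 + (-5)·67
So (-5)·67 ≡ 1 (mod 112), i.e. 67^(-1) ≡ -5 ≡ 107 (mod 112).
Check: 67 × 107 = 7169 ≡ 1 (mod 112)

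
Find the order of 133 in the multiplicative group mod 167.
83

167 is prime, so ord(133) divides φ(167) = 166.
Divisors of 166: 1, 2, 83, 166.
Repeated squaring: 133^1 ≡ 133, 133^2 ≡ 154, 133^4 ≡ 2, 133^8 ≡ 4, 133^16 ≡ 16, 133^32 ≡ 89, 133^64 ≡ 72, 133^128 ≡ 7 (mod 167).
Test 133^d mod 167 for each divisor d in increasing order:
133^1 ≡ 133
133^2 ≡ 154
133^83 = 133^64·133^16·133^2·133^1 ≡ 1  ← first divisor giving 1
The order is 83.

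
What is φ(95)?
72

95 = 5 × 19
φ(n) = n × ∏(1 - 1/p) for each prime p dividing n
φ(95) = 95 × (1 - 1/5) × (1 - 1/19) = 72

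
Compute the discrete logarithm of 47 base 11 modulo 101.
66

Baby-step giant-step with step n = ⌈√101⌉ = 11.
Baby steps 11^j mod 101 (j:value) for j=0..10: 0:1, 1:11, 2:20, 3:18, 4:97, 5:57, 6:21, 7:29, 8:16, 9:75, 10:17.
Giant-step multiplier: 11^(-11) ≡ 11^(100-11) = 11^89 ≡ 74 (mod 101).
Giant steps γ_i = 47·74^i mod 101: γ_0=47, γ_1=44, γ_2=24, γ_3=59, γ_4=23, γ_5=86, γ_6=1 (in table at j=0).
x = i·n + j = 6·11 + 0 = 66.
Check: 11^66 ≡ 47 (mod 101).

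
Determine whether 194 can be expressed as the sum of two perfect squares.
5² + 13² (a=5, b=13)

Factorization: 194 = 2 × 97
By Fermat: n is sum of two squares iff every prime p ≡ 3 (mod 4) appears to even power.
All primes ≡ 3 (mod 4) appear to even power.
Search a = 0, 1, 2, … for 194 - a² a perfect square: first hit at a = 5: 194 - 25 = 169 = 13².
194 = 5² + 13² = 25 + 169 ✓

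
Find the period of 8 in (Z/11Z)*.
10

11 is prime, so ord(8) divides φ(11) = 10.
Divisors of 10: 1, 2, 5, 10.
Repeated squaring: 8^1 ≡ 8, 8^2 ≡ 9, 8^4 ≡ 4, 8^8 ≡ 5 (mod 11).
Test 8^d mod 11 for each divisor d in increasing order:
8^1 ≡ 8
8^2 ≡ 9
8^5 = 8^4·8^1 ≡ 10
8^10 = 8^8·8^2 ≡ 1  ← first divisor giving 1
The order is 10.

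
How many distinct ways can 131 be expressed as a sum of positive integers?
5964539504

p(n) counts ways to write n as a sum of positive integers (order ignored).
Euler's pentagonal recurrence: p(k) = p(k-1) + p(k-2) - p(k-5) - p(k-7) + p(k-12) + p(k-15) - ... (offsets j(3j∓1)/2, signs ++--, p(0)=1, p(<0)=0).
DP table for k = 0..130: p(0)=1, p(1)=1, p(2)=2, p(3)=3, p(4)=5, p(5)=7, p(6)=11, p(7)=15, p(8)=22, p(9)=30, p(10)=42, p(11)=56, p(12)=77, p(13)=101, p(14)=135, p(15)=176, p(16)=231, p(17)=297, p(18)=385, p(19)=490, p(20)=627, p(21)=792, p(22)=1002, p(23)=1255, p(24)=1575, p(25)=1958, p(26)=2436, p(27)=3010, p(28)=3718, p(29)=4565, p(30)=5604, p(31)=6842, p(32)=8349, p(33)=10143, p(34)=12310, p(35)=14883, p(36)=17977, p(37)=21637, p(38)=26015, p(39)=31185, p(40)=37338, p(41)=44583, p(42)=53174, p(43)=63261, p(44)=75175, p(45)=89134, p(46)=105558, p(47)=124754, p(48)=147273, p(49)=173525, p(50)=204226, p(51)=239943, p(52)=281589, p(53)=329931, p(54)=386155, p(55)=451276, p(56)=526823, p(57)=614154, p(58)=715220, p(59)=831820, p(60)=966467, p(61)=1121505, p(62)=1300156, p(63)=1505499, p(64)=1741630, p(65)=2012558, p(66)=2323520, p(67)=2679689, p(68)=3087735, p(69)=3554345, p(70)=4087968, p(71)=4697205, p(72)=5392783, p(73)=6185689, p(74)=7089500, p(75)=8118264, p(76)=9289091, p(77)=10619863, p(78)=12132164, p(79)=13848650, p(80)=15796476, p(81)=18004327, p(82)=20506255, p(83)=23338469, p(84)=26543660, p(85)=30167357, p(86)=34262962, p(87)=38887673, p(88)=44108109, p(89)=49995925, p(90)=56634173, p(91)=64112359, p(92)=72533807, p(93)=82010177, p(94)=92669720, p(95)=104651419, p(96)=118114304, p(97)=133230930, p(98)=150198136, p(99)=169229875, p(100)=190569292, p(101)=214481126, p(102)=241265379, p(103)=271248950, p(104)=304801365, p(105)=342325709, p(106)=384276336, p(107)=431149389, p(108)=483502844, p(109)=541946240, p(110)=607163746, p(111)=679903203, p(112)=761002156, p(113)=851376628, p(114)=952050665, p(115)=1064144451, p(116)=1188908248, p(117)=1327710076, p(118)=1482074143, p(119)=1653668665, p(120)=1844349560, p(121)=2056148051, p(122)=2291320912, p(123)=2552338241, p(124)=2841940500, p(125)=3163127352, p(126)=3519222692, p(127)=3913864295, p(128)=4351078600, p(129)=4835271870, p(130)=5371315400.
Final step: p(131) = p(130) + p(129) - p(126) - p(124) + p(119) + p(116) - p(109) - p(105) + p(96) + p(91) - p(80) - p(74) + p(61) + p(54) - p(39) - p(31) + p(14) + p(5)
= 5371315400 + 4835271870 - 3519222692 - 2841940500 + 1653668665 + 1188908248 - 541946240 - 342325709 + 118114304 + 64112359 - 15796476 - 7089500 + 1121505 + 386155 - 31185 - 6842 + 135 + 7
= 5964539504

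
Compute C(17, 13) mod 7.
0

Using Lucas' theorem:
Write n=17 and k=13 in base 7:
n in base 7: [2, 3]
k in base 7: [1, 6]
C(17,13) mod 7 = ∏ C(n_i, k_i) mod 7
Digit binomials (mod 7): C(2,1) = 2; C(3,6) = 0 (k_i > n_i)
Product: 2 × 0 = 0 ≡ 0 (mod 7)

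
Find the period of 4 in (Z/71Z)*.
35

71 is prime, so ord(4) divides φ(71) = 70.
Divisors of 70: 1, 2, 5, 7, 10, 14, 35, 70.
Repeated squaring: 4^1 ≡ 4, 4^2 ≡ 16, 4^4 ≡ 43, 4^8 ≡ 3, 4^16 ≡ 9, 4^32 ≡ 10, 4^64 ≡ 29 (mod 71).
Test 4^d mod 71 for each divisor d in increasing order:
4^1 ≡ 4
4^2 ≡ 16
4^5 = 4^4·4^1 ≡ 30
4^7 = 4^4·4^2·4^1 ≡ 54
4^10 = 4^8·4^2 ≡ 48
4^14 = 4^8·4^4·4^2 ≡ 5
4^35 = 4^32·4^2·4^1 ≡ 1  ← first divisor giving 1
The order is 35.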